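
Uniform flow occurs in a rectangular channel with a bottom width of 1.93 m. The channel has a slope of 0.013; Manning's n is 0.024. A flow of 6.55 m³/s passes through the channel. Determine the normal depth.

Manning's equation rearranged: A R^(2/3) = nQ / (1·√S) = 0.024 × 6.55 / (√0.013) = 1.379.
At y = 1.3 m: A R^(2/3) = 1.692 — high.
At y = 1.11 m: A R^(2/3) = 1.379 — ≈ 1.379.

y_n = 1.11 m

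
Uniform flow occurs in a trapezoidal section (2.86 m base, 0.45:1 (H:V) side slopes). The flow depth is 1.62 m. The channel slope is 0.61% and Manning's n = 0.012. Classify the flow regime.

With bottom width b = 2.86 m and side slope z = 0.45: A = (b + zy)y = (2.86 + 0.45×1.62)×1.62 = 5.814 m²; P = b + 2y√(1+z²) = 2.86 + 2×1.62×1.097 = 6.413 m.
Hydraulic radius R = A/P = 5.814/6.413 = 0.9066 m.
V = (1/n) R^(2/3) √S = (1/0.012) × 0.9066^(2/3) × √0.0061 = 6.097 m/s. Hydraulic depth D_h = A/T = 5.814/4.318 = 1.346 m.
Froude number Fr = V/√(g·D_h) = 6.097/√(9.81×1.346) = 1.68, which is greater than 1, so the flow is supercritical.

supercritical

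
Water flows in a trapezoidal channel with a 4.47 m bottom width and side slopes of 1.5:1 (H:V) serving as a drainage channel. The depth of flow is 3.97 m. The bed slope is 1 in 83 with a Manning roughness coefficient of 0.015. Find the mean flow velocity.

With bottom width b = 4.47 m and side slope z = 1.5: A = (b + zy)y = (4.47 + 1.5×3.97)×3.97 = 41.39 m²; P = b + 2y√(1+z²) = 4.47 + 2×3.97×1.803 = 18.78 m.
Hydraulic radius R = A/P = 41.39/18.78 = 2.203 m.
From Manning's equation, V = (1/n) R^(2/3) S^(1/2) = (1/0.015) × 2.203^(2/3) × 0.01205^(1/2) = 12.4 m/s.

V = 12.4 m/s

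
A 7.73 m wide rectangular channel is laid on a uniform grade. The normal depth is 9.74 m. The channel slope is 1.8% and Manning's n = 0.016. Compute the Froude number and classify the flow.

Flow area A = b·y = 7.73 × 9.74 = 75.29 m². Wetted perimeter P = b + 2y = 7.73 + 2×9.74 = 27.21 m.
Hydraulic radius R = A/P = 75.29/27.21 = 2.767 m.
V = (1/n) R^(2/3) √S = (1/0.016) × 2.767^(2/3) × √0.018 = 16.53 m/s. Hydraulic depth D_h = A/T = 75.29/7.73 = 9.74 m.
Froude number Fr = V/√(g·D_h) = 16.53/√(9.81×9.74) = 1.69, which is greater than 1, so the flow is supercritical.

supercritical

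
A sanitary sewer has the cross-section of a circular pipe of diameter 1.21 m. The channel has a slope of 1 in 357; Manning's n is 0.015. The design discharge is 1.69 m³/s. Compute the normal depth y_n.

y_n = 0.918 m

Manning's equation rearranged: A R^(2/3) = nQ / (1·√S) = 0.015 × 1.69 / (√0.002801) = 0.479.
Try y = 0.812 m: A R^(2/3) = 0.4099 — low.
Try y = 0.918 m: A R^(2/3) = 0.4788 — matches.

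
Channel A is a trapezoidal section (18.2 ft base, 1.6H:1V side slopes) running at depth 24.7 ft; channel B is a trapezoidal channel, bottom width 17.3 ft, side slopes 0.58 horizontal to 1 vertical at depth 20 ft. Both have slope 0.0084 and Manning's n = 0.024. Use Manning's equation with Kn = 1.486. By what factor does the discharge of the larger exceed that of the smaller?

3.1

Channel A: With bottom width b = 18.2 ft and side slope z = 1.6: A = (b + zy)y = (18.2 + 1.6×24.7)×24.7 = 1426 ft²; P = b + 2y√(1+z²) = 18.2 + 2×24.7×1.887 = 111.4 ft. Hydraulic radius R = A/P = 1426/111.4 = 12.8 ft. Q_A = (1.486/0.024)·1426·12.8^(2/3)·√0.0084 = 44260 ft³/s.
Channel B: With bottom width b = 17.3 ft and side slope z = 0.58: A = (b + zy)y = (17.3 + 0.58×20)×20 = 578 ft²; P = b + 2y√(1+z²) = 17.3 + 2×20×1.156 = 63.54 ft. Hydraulic radius R = A/P = 578/63.54 = 9.096 ft. Q_B = (1.486/0.024)·578·9.096^(2/3)·√0.0084 = 14290 ft³/s.
The larger discharge is 44260 ft³/s and the smaller is 14290 ft³/s; the ratio is 3.1.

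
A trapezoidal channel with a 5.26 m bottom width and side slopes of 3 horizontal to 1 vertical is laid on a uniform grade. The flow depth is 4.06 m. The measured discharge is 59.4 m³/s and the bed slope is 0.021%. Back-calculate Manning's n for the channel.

With bottom width b = 5.26 m and side slope z = 3: A = (b + zy)y = (5.26 + 3×4.06)×4.06 = 70.81 m²; P = b + 2y√(1+z²) = 5.26 + 2×4.06×3.162 = 30.94 m.
Hydraulic radius R = A/P = 70.81/30.94 = 2.289 m.
Rearranging Manning's equation: n = (1/Q) A R^(2/3) S^(1/2) = (1/59.4) × 70.81 × 2.289^(2/3) × √0.00021 = 0.03.

n = 0.03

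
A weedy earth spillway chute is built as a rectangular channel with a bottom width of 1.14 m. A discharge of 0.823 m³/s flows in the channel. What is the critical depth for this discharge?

For a rectangular channel, critical depth y_c = (q²/g)^(1/3) where q = Q/b = 0.823/1.14 = 0.7219 m²/s.
So y_c = (0.7219²/9.81)^(1/3) = 0.376 m.

y_c = 0.376 m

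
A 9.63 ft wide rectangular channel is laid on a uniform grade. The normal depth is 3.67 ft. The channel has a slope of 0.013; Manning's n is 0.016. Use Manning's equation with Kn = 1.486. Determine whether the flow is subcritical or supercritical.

Flow area A = b·y = 9.63 × 3.67 = 35.34 ft². Wetted perimeter P = b + 2y = 9.63 + 2×3.67 = 16.97 ft.
Hydraulic radius R = A/P = 35.34/16.97 = 2.083 ft.
V = (1.486/n) R^(2/3) √S = (1.486/0.016) × 2.083^(2/3) × √0.013 = 17.27 ft/s. Hydraulic depth D_h = A/T = 35.34/9.63 = 3.67 ft.
Froude number Fr = V/√(g·D_h) = 17.27/√(32.2×3.67) = 1.59, which is greater than 1, so the flow is supercritical.

supercritical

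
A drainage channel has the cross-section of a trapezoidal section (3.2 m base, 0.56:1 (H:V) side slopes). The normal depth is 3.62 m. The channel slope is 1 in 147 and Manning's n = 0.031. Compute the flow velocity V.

With bottom width b = 3.2 m and side slope z = 0.56: A = (b + zy)y = (3.2 + 0.56×3.62)×3.62 = 18.92 m²; P = b + 2y√(1+z²) = 3.2 + 2×3.62×1.146 = 11.5 m.
Hydraulic radius R = A/P = 18.92/11.5 = 1.646 m.
From Manning's equation, V = (1/n) R^(2/3) S^(1/2) = (1/0.031) × 1.646^(2/3) × 0.006803^(1/2) = 3.71 m/s.

V = 3.71 m/s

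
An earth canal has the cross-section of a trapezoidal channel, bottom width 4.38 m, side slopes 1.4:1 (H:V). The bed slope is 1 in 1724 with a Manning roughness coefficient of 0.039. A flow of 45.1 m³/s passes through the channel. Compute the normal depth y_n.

Manning's equation rearranged: A R^(2/3) = nQ / (1·√S) = 0.039 × 45.1 / (√0.00058) = 73.03.
Try y = 4.69 m: A R^(2/3) = 94.61 — too large.
Try y = 4.15 m: A R^(2/3) = 72.96 — ≈ 73.03.

y_n = 4.15 m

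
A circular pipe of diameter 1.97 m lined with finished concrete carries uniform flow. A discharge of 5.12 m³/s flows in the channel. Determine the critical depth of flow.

At critical depth, Q² T / (g A³) = 1, i.e. A³/T = Q²/g = 5.12²/9.81 = 2.672.
At y = 1.22 m: A³/T = 4.073 — over.
At y = 0.885 m: A³/T = 1.193 — short.
At y = 1.09 m: A³/T = 2.646 — matches.

y_c = 1.09 m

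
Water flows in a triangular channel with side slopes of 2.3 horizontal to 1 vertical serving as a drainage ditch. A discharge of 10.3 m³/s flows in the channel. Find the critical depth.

y_c = 1.33 m

At critical depth, Q² T / (g A³) = 1, i.e. A³/T = Q²/g = 10.3²/9.81 = 10.81.
At y = 1 m: A³/T = 2.645 — too small.
At y = 1.58 m: A³/T = 26.04 — too large.
At y = 1.33 m: A³/T = 11.01 — close enough.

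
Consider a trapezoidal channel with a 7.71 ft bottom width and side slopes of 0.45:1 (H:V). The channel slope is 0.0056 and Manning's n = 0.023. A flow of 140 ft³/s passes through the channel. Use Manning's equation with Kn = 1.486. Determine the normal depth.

Manning's equation rearranged: A R^(2/3) = nQ / (1.486·√S) = 0.023 × 140 / (1.486 × √0.0056) = 28.96.
At y = 2.86 ft: A R^(2/3) = 38.64 — high.
At y = 1.64 ft: A R^(2/3) = 15.86 — low.
At y = 2.39 ft: A R^(2/3) = 28.98 — close enough.

y_n = 2.39 ft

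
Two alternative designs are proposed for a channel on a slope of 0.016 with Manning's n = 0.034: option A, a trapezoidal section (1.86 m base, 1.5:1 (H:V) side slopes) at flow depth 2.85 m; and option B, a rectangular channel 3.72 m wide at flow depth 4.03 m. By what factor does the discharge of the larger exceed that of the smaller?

1.27

Channel A: With bottom width b = 1.86 m and side slope z = 1.5: A = (b + zy)y = (1.86 + 1.5×2.85)×2.85 = 17.48 m²; P = b + 2y√(1+z²) = 1.86 + 2×2.85×1.803 = 12.14 m. Hydraulic radius R = A/P = 17.48/12.14 = 1.441 m. Q_A = (1/0.034)·17.48·1.441^(2/3)·√0.016 = 82.98 m³/s.
Channel B: Flow area A = b·y = 3.72 × 4.03 = 14.99 m². Wetted perimeter P = b + 2y = 3.72 + 2×4.03 = 11.78 m. Hydraulic radius R = A/P = 14.99/11.78 = 1.273 m. Q_B = (1/0.034)·14.99·1.273^(2/3)·√0.016 = 65.5 m³/s.
The larger discharge is 82.98 m³/s and the smaller is 65.5 m³/s; the ratio is 1.27.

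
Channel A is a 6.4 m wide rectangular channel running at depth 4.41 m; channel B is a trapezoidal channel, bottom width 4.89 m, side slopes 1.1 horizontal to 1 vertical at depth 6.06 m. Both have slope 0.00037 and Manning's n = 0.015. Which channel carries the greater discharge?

Channel A: Flow area A = b·y = 6.4 × 4.41 = 28.22 m². Wetted perimeter P = b + 2y = 6.4 + 2×4.41 = 15.22 m. Hydraulic radius R = A/P = 28.22/15.22 = 1.854 m. Q_A = (1/0.015)·28.22·1.854^(2/3)·√0.00037 = 54.63 m³/s.
Channel B: With bottom width b = 4.89 m and side slope z = 1.1: A = (b + zy)y = (4.89 + 1.1×6.06)×6.06 = 70.03 m²; P = b + 2y√(1+z²) = 4.89 + 2×6.06×1.487 = 22.91 m. Hydraulic radius R = A/P = 70.03/22.91 = 3.057 m. Q_B = (1/0.015)·70.03·3.057^(2/3)·√0.00037 = 189.2 m³/s.
Q_A = 54.63 m³/s vs Q_B = 189.2 m³/s, so channel B carries more.

channel B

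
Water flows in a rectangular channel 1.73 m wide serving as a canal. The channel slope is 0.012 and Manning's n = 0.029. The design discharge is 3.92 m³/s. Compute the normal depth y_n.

y_n = 1 m

Manning's equation rearranged: A R^(2/3) = nQ / (1·√S) = 0.029 × 3.92 / (√0.012) = 1.038.
Trying y = 1.17 m: A R^(2/3) = 1.271 — high.
Trying y = 0.741 m: A R^(2/3) = 0.6949 — low.
Trying y = 1 m: A R^(2/3) = 1.037 — close enough.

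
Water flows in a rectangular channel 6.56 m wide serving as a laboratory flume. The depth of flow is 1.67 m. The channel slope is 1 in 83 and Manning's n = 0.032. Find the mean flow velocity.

Flow area A = b·y = 6.56 × 1.67 = 10.96 m². Wetted perimeter P = b + 2y = 6.56 + 2×1.67 = 9.9 m.
Hydraulic radius R = A/P = 10.96/9.9 = 1.107 m.
From Manning's equation, V = (1/n) R^(2/3) S^(1/2) = (1/0.032) × 1.107^(2/3) × 0.01205^(1/2) = 3.67 m/s.

V = 3.67 m/s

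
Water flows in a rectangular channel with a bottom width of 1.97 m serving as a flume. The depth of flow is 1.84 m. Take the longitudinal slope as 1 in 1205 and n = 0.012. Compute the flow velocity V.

V = 1.79 m/s

Flow area A = b·y = 1.97 × 1.84 = 3.625 m². Wetted perimeter P = b + 2y = 1.97 + 2×1.84 = 5.65 m.
Hydraulic radius R = A/P = 3.625/5.65 = 0.6416 m.
From Manning's equation, V = (1/n) R^(2/3) S^(1/2) = (1/0.012) × 0.6416^(2/3) × 0.0008299^(1/2) = 1.79 m/s.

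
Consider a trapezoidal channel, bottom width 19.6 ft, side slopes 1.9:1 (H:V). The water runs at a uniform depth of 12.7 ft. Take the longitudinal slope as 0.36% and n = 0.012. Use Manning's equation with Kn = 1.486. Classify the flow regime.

supercritical

With bottom width b = 19.6 ft and side slope z = 1.9: A = (b + zy)y = (19.6 + 1.9×12.7)×12.7 = 555.4 ft²; P = b + 2y√(1+z²) = 19.6 + 2×12.7×2.147 = 74.14 ft.
Hydraulic radius R = A/P = 555.4/74.14 = 7.491 ft.
V = (1.486/n) R^(2/3) √S = (1.486/0.012) × 7.491^(2/3) × √0.0036 = 28.45 ft/s. Hydraulic depth D_h = A/T = 555.4/67.86 = 8.184 ft.
Froude number Fr = V/√(g·D_h) = 28.45/√(32.2×8.184) = 1.75, which is greater than 1, so the flow is supercritical.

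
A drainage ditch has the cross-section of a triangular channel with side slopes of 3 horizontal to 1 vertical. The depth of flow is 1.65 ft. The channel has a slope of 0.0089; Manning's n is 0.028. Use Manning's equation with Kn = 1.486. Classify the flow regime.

subcritical

For a triangular section with side slope z = 3: A = zy² = 3×1.65² = 8.167 ft²; P = 2y√(1+z²) = 2×1.65×3.162 = 10.44 ft.
Hydraulic radius R = A/P = 8.167/10.44 = 0.7827 ft.
V = (1.486/n) R^(2/3) √S = (1.486/0.028) × 0.7827^(2/3) × √0.0089 = 4.252 ft/s. Hydraulic depth D_h = A/T = 8.167/9.9 = 0.825 ft.
Froude number Fr = V/√(g·D_h) = 4.252/√(32.2×0.825) = 0.825, which is less than 1, so the flow is subcritical.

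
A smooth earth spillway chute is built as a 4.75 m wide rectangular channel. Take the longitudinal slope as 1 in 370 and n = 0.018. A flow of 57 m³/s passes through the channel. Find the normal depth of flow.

Manning's equation rearranged: A R^(2/3) = nQ / (1·√S) = 0.018 × 57 / (√0.002703) = 19.74.
Trying y = 2.7 m: A R^(2/3) = 14.99 — short.
Trying y = 3.34 m: A R^(2/3) = 19.74 — close enough.

y_n = 3.34 m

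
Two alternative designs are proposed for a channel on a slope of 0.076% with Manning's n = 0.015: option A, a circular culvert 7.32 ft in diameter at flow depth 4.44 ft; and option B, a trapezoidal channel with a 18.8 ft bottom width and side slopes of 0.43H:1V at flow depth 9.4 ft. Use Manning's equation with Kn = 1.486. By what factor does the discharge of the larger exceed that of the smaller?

15.5

Channel A: For a circular section of diameter D = 7.32 ft at depth y = 4.44 ft, the central angle is θ = 2 arccos(1 − 2y/D) = 3.571 rad. Then A = (D²/8)(θ − sin θ) = 26.71 ft² and P = Dθ/2 = 13.07 ft. Hydraulic radius R = A/P = 26.71/13.07 = 2.043 ft. Q_A = (1.486/0.015)·26.71·2.043^(2/3)·√0.00076 = 117.5 ft³/s.
Channel B: With bottom width b = 18.8 ft and side slope z = 0.43: A = (b + zy)y = (18.8 + 0.43×9.4)×9.4 = 214.7 ft²; P = b + 2y√(1+z²) = 18.8 + 2×9.4×1.089 = 39.26 ft. Hydraulic radius R = A/P = 214.7/39.26 = 5.468 ft. Q_B = (1.486/0.015)·214.7·5.468^(2/3)·√0.00076 = 1820 ft³/s.
The larger discharge is 1820 ft³/s and the smaller is 117.5 ft³/s; the ratio is 15.5.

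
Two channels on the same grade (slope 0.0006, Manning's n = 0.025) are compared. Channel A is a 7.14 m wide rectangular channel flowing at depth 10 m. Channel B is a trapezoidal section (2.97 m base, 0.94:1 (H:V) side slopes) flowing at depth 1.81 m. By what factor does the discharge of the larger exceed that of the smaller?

Channel A: Flow area A = b·y = 7.14 × 10 = 71.4 m². Wetted perimeter P = b + 2y = 7.14 + 2×10 = 27.14 m. Hydraulic radius R = A/P = 71.4/27.14 = 2.631 m. Q_A = (1/0.025)·71.4·2.631^(2/3)·√0.0006 = 133.3 m³/s.
Channel B: With bottom width b = 2.97 m and side slope z = 0.94: A = (b + zy)y = (2.97 + 0.94×1.81)×1.81 = 8.455 m²; P = b + 2y√(1+z²) = 2.97 + 2×1.81×1.372 = 7.938 m. Hydraulic radius R = A/P = 8.455/7.938 = 1.065 m. Q_B = (1/0.025)·8.455·1.065^(2/3)·√0.0006 = 8.64 m³/s.
The larger discharge is 133.3 m³/s and the smaller is 8.64 m³/s; the ratio is 15.4.

15.4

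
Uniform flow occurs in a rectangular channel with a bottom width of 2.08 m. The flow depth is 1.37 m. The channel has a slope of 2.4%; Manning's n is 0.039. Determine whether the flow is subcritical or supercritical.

subcritical

Flow area A = b·y = 2.08 × 1.37 = 2.85 m². Wetted perimeter P = b + 2y = 2.08 + 2×1.37 = 4.82 m.
Hydraulic radius R = A/P = 2.85/4.82 = 0.5912 m.
V = (1/n) R^(2/3) √S = (1/0.039) × 0.5912^(2/3) × √0.024 = 2.798 m/s. Hydraulic depth D_h = A/T = 2.85/2.08 = 1.37 m.
Froude number Fr = V/√(g·D_h) = 2.798/√(9.81×1.37) = 0.763, which is less than 1, so the flow is subcritical.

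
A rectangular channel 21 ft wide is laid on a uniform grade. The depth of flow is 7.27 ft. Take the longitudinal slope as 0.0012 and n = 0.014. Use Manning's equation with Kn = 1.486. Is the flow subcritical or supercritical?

subcritical

Flow area A = b·y = 21 × 7.27 = 152.7 ft². Wetted perimeter P = b + 2y = 21 + 2×7.27 = 35.54 ft.
Hydraulic radius R = A/P = 152.7/35.54 = 4.296 ft.
V = (1.486/n) R^(2/3) √S = (1.486/0.014) × 4.296^(2/3) × √0.0012 = 9.716 ft/s. Hydraulic depth D_h = A/T = 152.7/21 = 7.27 ft.
Froude number Fr = V/√(g·D_h) = 9.716/√(32.2×7.27) = 0.635, which is less than 1, so the flow is subcritical.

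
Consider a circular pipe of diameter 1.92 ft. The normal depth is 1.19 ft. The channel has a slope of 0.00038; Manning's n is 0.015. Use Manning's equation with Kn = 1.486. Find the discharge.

Q = 2.42 ft³/s

For a circular section of diameter D = 1.92 ft at depth y = 1.19 ft, the central angle is θ = 2 arccos(1 − 2y/D) = 3.625 rad. Then A = (D²/8)(θ − sin θ) = 1.885 ft² and P = Dθ/2 = 3.48 ft.
Hydraulic radius R = A/P = 1.885/3.48 = 0.5416 ft.
Manning's equation: Q = (1.486/n) A R^(2/3) S^(1/2) = (1.486/0.015) × 1.885 × 0.5416^(2/3) × 0.00038^(1/2) = 2.42 ft³/s.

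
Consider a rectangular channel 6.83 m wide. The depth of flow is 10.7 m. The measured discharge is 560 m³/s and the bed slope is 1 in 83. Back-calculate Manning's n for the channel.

n = 0.027

Flow area A = b·y = 6.83 × 10.7 = 73.08 m². Wetted perimeter P = b + 2y = 6.83 + 2×10.7 = 28.23 m.
Hydraulic radius R = A/P = 73.08/28.23 = 2.589 m.
Rearranging Manning's equation: n = (1/Q) A R^(2/3) S^(1/2) = (1/560) × 73.08 × 2.589^(2/3) × √0.01205 = 0.027.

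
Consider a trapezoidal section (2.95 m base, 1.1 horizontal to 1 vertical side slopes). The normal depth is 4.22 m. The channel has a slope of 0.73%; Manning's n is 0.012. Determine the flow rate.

Q = 370 m³/s

With bottom width b = 2.95 m and side slope z = 1.1: A = (b + zy)y = (2.95 + 1.1×4.22)×4.22 = 32.04 m²; P = b + 2y√(1+z²) = 2.95 + 2×4.22×1.487 = 15.5 m.
Hydraulic radius R = A/P = 32.04/15.5 = 2.067 m.
Manning's equation: Q = (1/n) A R^(2/3) S^(1/2) = (1/0.012) × 32.04 × 2.067^(2/3) × 0.0073^(1/2) = 370 m³/s.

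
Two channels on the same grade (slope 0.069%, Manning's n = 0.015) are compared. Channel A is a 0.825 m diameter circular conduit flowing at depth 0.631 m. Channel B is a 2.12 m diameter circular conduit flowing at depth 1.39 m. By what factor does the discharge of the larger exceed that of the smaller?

10.2

Channel A: For a circular section of diameter D = 0.825 m at depth y = 0.631 m, the central angle is θ = 2 arccos(1 − 2y/D) = 4.258 rad. Then A = (D²/8)(θ − sin θ) = 0.4387 m² and P = Dθ/2 = 1.756 m. Hydraulic radius R = A/P = 0.4387/1.756 = 0.2498 m. Q_A = (1/0.015)·0.4387·0.2498^(2/3)·√0.00069 = 0.3047 m³/s.
Channel B: For a circular section of diameter D = 2.12 m at depth y = 1.39 m, the central angle is θ = 2 arccos(1 − 2y/D) = 3.775 rad. Then A = (D²/8)(θ − sin θ) = 2.453 m² and P = Dθ/2 = 4.001 m. Hydraulic radius R = A/P = 2.453/4.001 = 0.6131 m. Q_B = (1/0.015)·2.453·0.6131^(2/3)·√0.00069 = 3.1 m³/s.
The larger discharge is 3.1 m³/s and the smaller is 0.3047 m³/s; the ratio is 10.2.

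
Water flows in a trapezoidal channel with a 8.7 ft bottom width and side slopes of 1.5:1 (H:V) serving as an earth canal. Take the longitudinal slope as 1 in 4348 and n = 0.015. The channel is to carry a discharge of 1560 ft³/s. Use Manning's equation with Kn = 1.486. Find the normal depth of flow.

y_n = 11.8 ft

Manning's equation rearranged: A R^(2/3) = nQ / (1.486·√S) = 0.015 × 1560 / (1.486 × √0.00023) = 1038.
At y = 13 ft: A R^(2/3) = 1289 — over.
At y = 9.85 ft: A R^(2/3) = 696.7 — short.
At y = 11.8 ft: A R^(2/3) = 1038 — matches.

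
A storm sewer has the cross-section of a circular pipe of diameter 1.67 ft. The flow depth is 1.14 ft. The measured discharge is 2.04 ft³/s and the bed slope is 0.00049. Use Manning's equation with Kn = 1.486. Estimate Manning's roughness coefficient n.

n = 0.016

For a circular section of diameter D = 1.67 ft at depth y = 1.14 ft, the central angle is θ = 2 arccos(1 − 2y/D) = 3.889 rad. Then A = (D²/8)(θ − sin θ) = 1.593 ft² and P = Dθ/2 = 3.248 ft.
Hydraulic radius R = A/P = 1.593/3.248 = 0.4905 ft.
Rearranging Manning's equation: n = (1.486/Q) A R^(2/3) S^(1/2) = (1.486/2.04) × 1.593 × 0.4905^(2/3) × √0.00049 = 0.016.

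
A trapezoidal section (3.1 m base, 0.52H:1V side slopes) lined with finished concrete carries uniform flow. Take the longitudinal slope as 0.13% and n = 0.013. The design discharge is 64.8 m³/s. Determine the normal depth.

y_n = 3.51 m

Manning's equation rearranged: A R^(2/3) = nQ / (1·√S) = 0.013 × 64.8 / (√0.0013) = 23.36.
Trying y = 4.27 m: A R^(2/3) = 33.43 — over.
Trying y = 2.86 m: A R^(2/3) = 16.22 — short.
Trying y = 3.51 m: A R^(2/3) = 23.35 — ≈ 23.36.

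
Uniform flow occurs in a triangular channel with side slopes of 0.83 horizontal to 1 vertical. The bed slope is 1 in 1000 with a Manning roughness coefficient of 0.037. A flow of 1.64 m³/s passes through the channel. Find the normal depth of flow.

y_n = 1.82 m

Manning's equation rearranged: A R^(2/3) = nQ / (1·√S) = 0.037 × 1.64 / (√0.001) = 1.919.
Trying y = 2.2 m: A R^(2/3) = 3.175 — over.
Trying y = 1.82 m: A R^(2/3) = 1.915 — ≈ 1.919.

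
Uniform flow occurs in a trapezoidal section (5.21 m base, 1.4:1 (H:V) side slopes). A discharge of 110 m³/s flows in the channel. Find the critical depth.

y_c = 2.77 m

At critical depth, Q² T / (g A³) = 1, i.e. A³/T = Q²/g = 110²/9.81 = 1233.
At y = 1.89 m: A³/T = 311.7 — low.
At y = 3.46 m: A³/T = 2826 — high.
At y = 2.77 m: A³/T = 1230 — matches.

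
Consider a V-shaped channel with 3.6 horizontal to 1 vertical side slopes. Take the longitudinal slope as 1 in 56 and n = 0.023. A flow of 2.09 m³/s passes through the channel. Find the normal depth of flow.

Manning's equation rearranged: A R^(2/3) = nQ / (1·√S) = 0.023 × 2.09 / (√0.01786) = 0.3597.
At y = 0.361 m: A R^(2/3) = 0.1462 — low.
At y = 0.597 m: A R^(2/3) = 0.5591 — high.
At y = 0.506 m: A R^(2/3) = 0.3597 — close enough.

y_n = 0.506 m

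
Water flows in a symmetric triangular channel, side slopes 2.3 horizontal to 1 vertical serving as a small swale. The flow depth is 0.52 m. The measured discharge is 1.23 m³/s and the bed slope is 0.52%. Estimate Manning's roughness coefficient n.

For a triangular section with side slope z = 2.3: A = zy² = 2.3×0.52² = 0.6219 m²; P = 2y√(1+z²) = 2×0.52×2.508 = 2.608 m.
Hydraulic radius R = A/P = 0.6219/2.608 = 0.2384 m.
Rearranging Manning's equation: n = (1/Q) A R^(2/3) S^(1/2) = (1/1.23) × 0.6219 × 0.2384^(2/3) × √0.0052 = 0.014.

n = 0.014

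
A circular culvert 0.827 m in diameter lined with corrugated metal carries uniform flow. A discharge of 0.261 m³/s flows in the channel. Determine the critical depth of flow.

At critical depth, Q² T / (g A³) = 1, i.e. A³/T = Q²/g = 0.261²/9.81 = 0.006944.
At y = 0.236 m: A³/T = 0.002705 — short.
At y = 0.301 m: A³/T = 0.006933 — ≈ 0.006944.

y_c = 0.301 m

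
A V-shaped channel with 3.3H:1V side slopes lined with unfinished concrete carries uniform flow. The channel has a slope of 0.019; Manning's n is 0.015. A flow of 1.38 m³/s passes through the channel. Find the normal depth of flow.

y_n = 0.377 m

Manning's equation rearranged: A R^(2/3) = nQ / (1·√S) = 0.015 × 1.38 / (√0.019) = 0.1502.
At y = 0.449 m: A R^(2/3) = 0.2387 — high.
At y = 0.325 m: A R^(2/3) = 0.1008 — low.
At y = 0.377 m: A R^(2/3) = 0.1497 — matches.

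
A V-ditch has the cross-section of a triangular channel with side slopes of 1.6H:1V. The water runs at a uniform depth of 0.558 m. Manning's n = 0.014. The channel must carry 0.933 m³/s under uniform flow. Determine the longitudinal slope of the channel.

For a triangular section with side slope z = 1.6: A = zy² = 1.6×0.558² = 0.4982 m²; P = 2y√(1+z²) = 2×0.558×1.887 = 2.106 m.
Hydraulic radius R = A/P = 0.4982/2.106 = 0.2366 m.
From Manning's equation, S = [nQ / (1 A R^(2/3))]² = [0.014 × 0.933 / (1 × 0.4982 × 0.2366^(2/3))]² = 0.0047.

S = 0.0047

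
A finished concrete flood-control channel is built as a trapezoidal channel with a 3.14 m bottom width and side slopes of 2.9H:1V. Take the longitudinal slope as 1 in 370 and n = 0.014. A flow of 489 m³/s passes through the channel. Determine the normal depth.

y_n = 4.53 m

Manning's equation rearranged: A R^(2/3) = nQ / (1·√S) = 0.014 × 489 / (√0.002703) = 131.7.
Trying y = 3.57 m: A R^(2/3) = 74.5 — too small.
Trying y = 4.97 m: A R^(2/3) = 164.7 — too large.
Trying y = 4.53 m: A R^(2/3) = 131.6 — matches.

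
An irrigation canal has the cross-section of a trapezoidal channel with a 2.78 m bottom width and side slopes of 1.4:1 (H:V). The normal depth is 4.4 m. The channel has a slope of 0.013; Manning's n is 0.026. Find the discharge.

With bottom width b = 2.78 m and side slope z = 1.4: A = (b + zy)y = (2.78 + 1.4×4.4)×4.4 = 39.34 m²; P = b + 2y√(1+z²) = 2.78 + 2×4.4×1.72 = 17.92 m.
Hydraulic radius R = A/P = 39.34/17.92 = 2.195 m.
Manning's equation: Q = (1/n) A R^(2/3) S^(1/2) = (1/0.026) × 39.34 × 2.195^(2/3) × 0.013^(1/2) = 291 m³/s.

Q = 291 m³/s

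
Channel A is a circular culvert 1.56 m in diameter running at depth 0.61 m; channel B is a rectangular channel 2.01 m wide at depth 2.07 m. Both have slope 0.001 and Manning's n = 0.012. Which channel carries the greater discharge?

Channel A: For a circular section of diameter D = 1.56 m at depth y = 0.61 m, the central angle is θ = 2 arccos(1 − 2y/D) = 2.702 rad. Then A = (D²/8)(θ − sin θ) = 0.6926 m² and P = Dθ/2 = 2.108 m. Hydraulic radius R = A/P = 0.6926/2.108 = 0.3286 m. Q_A = (1/0.012)·0.6926·0.3286^(2/3)·√0.001 = 0.8691 m³/s.
Channel B: Flow area A = b·y = 2.01 × 2.07 = 4.161 m². Wetted perimeter P = b + 2y = 2.01 + 2×2.07 = 6.15 m. Hydraulic radius R = A/P = 4.161/6.15 = 0.6765 m. Q_B = (1/0.012)·4.161·0.6765^(2/3)·√0.001 = 8.45 m³/s.
Q_A = 0.8691 m³/s vs Q_B = 8.45 m³/s, so channel B carries more.

channel B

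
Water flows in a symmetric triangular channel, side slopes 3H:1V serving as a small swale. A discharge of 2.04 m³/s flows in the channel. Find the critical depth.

At critical depth, Q² T / (g A³) = 1, i.e. A³/T = Q²/g = 2.04²/9.81 = 0.4242.
Trying y = 0.445 m: A³/T = 0.07853 — too small.
Trying y = 0.764 m: A³/T = 1.171 — too large.
Trying y = 0.624 m: A³/T = 0.4257 — ≈ 0.4242.

y_c = 0.624 m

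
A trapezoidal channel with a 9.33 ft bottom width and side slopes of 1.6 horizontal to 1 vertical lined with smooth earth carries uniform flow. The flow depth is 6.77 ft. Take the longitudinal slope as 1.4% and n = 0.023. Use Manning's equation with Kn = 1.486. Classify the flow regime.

With bottom width b = 9.33 ft and side slope z = 1.6: A = (b + zy)y = (9.33 + 1.6×6.77)×6.77 = 136.5 ft²; P = b + 2y√(1+z²) = 9.33 + 2×6.77×1.887 = 34.88 ft.
Hydraulic radius R = A/P = 136.5/34.88 = 3.914 ft.
V = (1.486/n) R^(2/3) √S = (1.486/0.023) × 3.914^(2/3) × √0.014 = 18.98 ft/s. Hydraulic depth D_h = A/T = 136.5/30.99 = 4.404 ft.
Froude number Fr = V/√(g·D_h) = 18.98/√(32.2×4.404) = 1.59, which is greater than 1, so the flow is supercritical.

supercritical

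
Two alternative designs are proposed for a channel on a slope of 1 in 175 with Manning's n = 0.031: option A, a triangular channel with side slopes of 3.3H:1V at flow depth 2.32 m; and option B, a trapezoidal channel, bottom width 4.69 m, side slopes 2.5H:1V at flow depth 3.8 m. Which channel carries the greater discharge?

Channel A: For a triangular section with side slope z = 3.3: A = zy² = 3.3×2.32² = 17.76 m²; P = 2y√(1+z²) = 2×2.32×3.448 = 16 m. Hydraulic radius R = A/P = 17.76/16 = 1.11 m. Q_A = (1/0.031)·17.76·1.11^(2/3)·√0.005714 = 46.44 m³/s.
Channel B: With bottom width b = 4.69 m and side slope z = 2.5: A = (b + zy)y = (4.69 + 2.5×3.8)×3.8 = 53.92 m²; P = b + 2y√(1+z²) = 4.69 + 2×3.8×2.693 = 25.15 m. Hydraulic radius R = A/P = 53.92/25.15 = 2.144 m. Q_B = (1/0.031)·53.92·2.144^(2/3)·√0.005714 = 218.6 m³/s.
Q_A = 46.44 m³/s vs Q_B = 218.6 m³/s, so channel B carries more.

channel B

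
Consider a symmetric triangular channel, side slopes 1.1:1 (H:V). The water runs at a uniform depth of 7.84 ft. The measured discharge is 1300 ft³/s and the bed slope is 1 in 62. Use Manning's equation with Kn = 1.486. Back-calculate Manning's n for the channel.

n = 0.02

For a triangular section with side slope z = 1.1: A = zy² = 1.1×7.84² = 67.61 ft²; P = 2y√(1+z²) = 2×7.84×1.487 = 23.31 ft.
Hydraulic radius R = A/P = 67.61/23.31 = 2.901 ft.
Rearranging Manning's equation: n = (1.486/Q) A R^(2/3) S^(1/2) = (1.486/1300) × 67.61 × 2.901^(2/3) × √0.01613 = 0.02.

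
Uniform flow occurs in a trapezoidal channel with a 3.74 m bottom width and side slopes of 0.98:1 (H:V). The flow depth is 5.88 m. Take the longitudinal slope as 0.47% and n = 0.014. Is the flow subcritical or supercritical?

supercritical

With bottom width b = 3.74 m and side slope z = 0.98: A = (b + zy)y = (3.74 + 0.98×5.88)×5.88 = 55.87 m²; P = b + 2y√(1+z²) = 3.74 + 2×5.88×1.4 = 20.21 m.
Hydraulic radius R = A/P = 55.87/20.21 = 2.765 m.
V = (1/n) R^(2/3) √S = (1/0.014) × 2.765^(2/3) × √0.0047 = 9.647 m/s. Hydraulic depth D_h = A/T = 55.87/15.26 = 3.66 m.
Froude number Fr = V/√(g·D_h) = 9.647/√(9.81×3.66) = 1.61, which is greater than 1, so the flow is supercritical.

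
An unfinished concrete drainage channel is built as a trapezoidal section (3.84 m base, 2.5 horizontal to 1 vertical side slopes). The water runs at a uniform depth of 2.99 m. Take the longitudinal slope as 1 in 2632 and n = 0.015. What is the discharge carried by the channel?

With bottom width b = 3.84 m and side slope z = 2.5: A = (b + zy)y = (3.84 + 2.5×2.99)×2.99 = 33.83 m²; P = b + 2y√(1+z²) = 3.84 + 2×2.99×2.693 = 19.94 m.
Hydraulic radius R = A/P = 33.83/19.94 = 1.697 m.
Manning's equation: Q = (1/n) A R^(2/3) S^(1/2) = (1/0.015) × 33.83 × 1.697^(2/3) × 0.0003799^(1/2) = 62.5 m³/s.

Q = 62.5 m³/s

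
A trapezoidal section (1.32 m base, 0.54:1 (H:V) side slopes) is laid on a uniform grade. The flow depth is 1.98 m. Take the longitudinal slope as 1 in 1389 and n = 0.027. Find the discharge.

Q = 4.09 m³/s

With bottom width b = 1.32 m and side slope z = 0.54: A = (b + zy)y = (1.32 + 0.54×1.98)×1.98 = 4.731 m²; P = b + 2y√(1+z²) = 1.32 + 2×1.98×1.136 = 5.82 m.
Hydraulic radius R = A/P = 4.731/5.82 = 0.8128 m.
Manning's equation: Q = (1/n) A R^(2/3) S^(1/2) = (1/0.027) × 4.731 × 0.8128^(2/3) × 0.0007199^(1/2) = 4.09 m³/s.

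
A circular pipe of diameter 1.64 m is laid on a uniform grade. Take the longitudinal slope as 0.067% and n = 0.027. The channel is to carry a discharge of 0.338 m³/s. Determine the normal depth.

y_n = 0.619 m

Manning's equation rearranged: A R^(2/3) = nQ / (1·√S) = 0.027 × 0.338 / (√0.00067) = 0.3526.
Trying y = 0.423 m: A R^(2/3) = 0.1699 — too small.
Trying y = 0.693 m: A R^(2/3) = 0.434 — too large.
Trying y = 0.619 m: A R^(2/3) = 0.353 — close enough.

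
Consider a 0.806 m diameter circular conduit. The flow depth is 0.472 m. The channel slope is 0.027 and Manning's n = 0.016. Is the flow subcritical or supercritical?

supercritical

For a circular section of diameter D = 0.806 m at depth y = 0.472 m, the central angle is θ = 2 arccos(1 − 2y/D) = 3.486 rad. Then A = (D²/8)(θ − sin θ) = 0.3105 m² and P = Dθ/2 = 1.405 m.
Hydraulic radius R = A/P = 0.3105/1.405 = 0.221 m.
V = (1/n) R^(2/3) √S = (1/0.016) × 0.221^(2/3) × √0.027 = 3.754 m/s. Hydraulic depth D_h = A/T = 0.3105/0.7941 = 0.3909 m.
Froude number Fr = V/√(g·D_h) = 3.754/√(9.81×0.3909) = 1.92, which is greater than 1, so the flow is supercritical.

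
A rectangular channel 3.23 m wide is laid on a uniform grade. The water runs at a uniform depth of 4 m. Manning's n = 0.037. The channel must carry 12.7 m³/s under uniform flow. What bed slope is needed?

S = 0.0011

Flow area A = b·y = 3.23 × 4 = 12.92 m². Wetted perimeter P = b + 2y = 3.23 + 2×4 = 11.23 m.
Hydraulic radius R = A/P = 12.92/11.23 = 1.15 m.
From Manning's equation, S = [nQ / (1 A R^(2/3))]² = [0.037 × 12.7 / (1 × 12.92 × 1.15^(2/3))]² = 0.0011.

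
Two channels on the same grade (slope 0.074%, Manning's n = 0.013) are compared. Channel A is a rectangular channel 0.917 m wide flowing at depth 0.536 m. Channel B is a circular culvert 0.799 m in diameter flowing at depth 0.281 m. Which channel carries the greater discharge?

channel A

Channel A: Flow area A = b·y = 0.917 × 0.536 = 0.4915 m². Wetted perimeter P = b + 2y = 0.917 + 2×0.536 = 1.989 m. Hydraulic radius R = A/P = 0.4915/1.989 = 0.2471 m. Q_A = (1/0.013)·0.4915·0.2471^(2/3)·√0.00074 = 0.405 m³/s.
Channel B: For a circular section of diameter D = 0.799 m at depth y = 0.281 m, the central angle is θ = 2 arccos(1 − 2y/D) = 2.539 rad. Then A = (D²/8)(θ − sin θ) = 0.1574 m² and P = Dθ/2 = 1.014 m. Hydraulic radius R = A/P = 0.1574/1.014 = 0.1552 m. Q_B = (1/0.013)·0.1574·0.1552^(2/3)·√0.00074 = 0.09513 m³/s.
Q_A = 0.405 m³/s vs Q_B = 0.09513 m³/s, so channel A carries more.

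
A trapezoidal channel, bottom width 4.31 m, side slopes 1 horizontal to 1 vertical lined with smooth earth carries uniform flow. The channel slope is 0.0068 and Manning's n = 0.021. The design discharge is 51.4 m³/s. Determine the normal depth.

y_n = 1.87 m

Manning's equation rearranged: A R^(2/3) = nQ / (1·√S) = 0.021 × 51.4 / (√0.0068) = 13.09.
Trying y = 1.42 m: A R^(2/3) = 8.012 — too small.
Trying y = 1.87 m: A R^(2/3) = 13.08 — ≈ 13.09.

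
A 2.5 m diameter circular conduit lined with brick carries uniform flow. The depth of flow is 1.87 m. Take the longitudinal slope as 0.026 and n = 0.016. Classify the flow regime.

supercritical

For a circular section of diameter D = 2.5 m at depth y = 1.87 m, the central angle is θ = 2 arccos(1 − 2y/D) = 4.18 rad. Then A = (D²/8)(θ − sin θ) = 3.938 m² and P = Dθ/2 = 5.224 m.
Hydraulic radius R = A/P = 3.938/5.224 = 0.7538 m.
V = (1/n) R^(2/3) √S = (1/0.016) × 0.7538^(2/3) × √0.026 = 8.347 m/s. Hydraulic depth D_h = A/T = 3.938/2.171 = 1.814 m.
Froude number Fr = V/√(g·D_h) = 8.347/√(9.81×1.814) = 1.98, which is greater than 1, so the flow is supercritical.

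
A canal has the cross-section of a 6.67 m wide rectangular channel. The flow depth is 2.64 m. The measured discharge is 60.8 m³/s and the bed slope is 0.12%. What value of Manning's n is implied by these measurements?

Flow area A = b·y = 6.67 × 2.64 = 17.61 m². Wetted perimeter P = b + 2y = 6.67 + 2×2.64 = 11.95 m.
Hydraulic radius R = A/P = 17.61/11.95 = 1.474 m.
Rearranging Manning's equation: n = (1/Q) A R^(2/3) S^(1/2) = (1/60.8) × 17.61 × 1.474^(2/3) × √0.0012 = 0.013.

n = 0.013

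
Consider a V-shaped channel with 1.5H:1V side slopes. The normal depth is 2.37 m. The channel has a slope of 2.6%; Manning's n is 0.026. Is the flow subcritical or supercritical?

supercritical

For a triangular section with side slope z = 1.5: A = zy² = 1.5×2.37² = 8.425 m²; P = 2y√(1+z²) = 2×2.37×1.803 = 8.545 m.
Hydraulic radius R = A/P = 8.425/8.545 = 0.986 m.
V = (1/n) R^(2/3) √S = (1/0.026) × 0.986^(2/3) × √0.026 = 6.144 m/s. Hydraulic depth D_h = A/T = 8.425/7.11 = 1.185 m.
Froude number Fr = V/√(g·D_h) = 6.144/√(9.81×1.185) = 1.8, which is greater than 1, so the flow is supercritical.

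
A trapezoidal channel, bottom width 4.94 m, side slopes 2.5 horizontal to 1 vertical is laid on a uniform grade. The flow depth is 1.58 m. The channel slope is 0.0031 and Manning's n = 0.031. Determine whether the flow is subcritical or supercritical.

With bottom width b = 4.94 m and side slope z = 2.5: A = (b + zy)y = (4.94 + 2.5×1.58)×1.58 = 14.05 m²; P = b + 2y√(1+z²) = 4.94 + 2×1.58×2.693 = 13.45 m.
Hydraulic radius R = A/P = 14.05/13.45 = 1.044 m.
V = (1/n) R^(2/3) √S = (1/0.031) × 1.044^(2/3) × √0.0031 = 1.849 m/s. Hydraulic depth D_h = A/T = 14.05/12.84 = 1.094 m.
Froude number Fr = V/√(g·D_h) = 1.849/√(9.81×1.094) = 0.564, which is less than 1, so the flow is subcritical.

subcritical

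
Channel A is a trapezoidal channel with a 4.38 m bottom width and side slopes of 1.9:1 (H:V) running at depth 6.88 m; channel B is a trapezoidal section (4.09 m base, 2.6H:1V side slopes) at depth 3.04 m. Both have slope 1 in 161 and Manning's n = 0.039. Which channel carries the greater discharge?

channel A

Channel A: With bottom width b = 4.38 m and side slope z = 1.9: A = (b + zy)y = (4.38 + 1.9×6.88)×6.88 = 120.1 m²; P = b + 2y√(1+z²) = 4.38 + 2×6.88×2.147 = 33.92 m. Hydraulic radius R = A/P = 120.1/33.92 = 3.539 m. Q_A = (1/0.039)·120.1·3.539^(2/3)·√0.006211 = 563.5 m³/s.
Channel B: With bottom width b = 4.09 m and side slope z = 2.6: A = (b + zy)y = (4.09 + 2.6×3.04)×3.04 = 36.46 m²; P = b + 2y√(1+z²) = 4.09 + 2×3.04×2.786 = 21.03 m. Hydraulic radius R = A/P = 36.46/21.03 = 1.734 m. Q_B = (1/0.039)·36.46·1.734^(2/3)·√0.006211 = 106.3 m³/s.
Q_A = 563.5 m³/s vs Q_B = 106.3 m³/s, so channel A carries more.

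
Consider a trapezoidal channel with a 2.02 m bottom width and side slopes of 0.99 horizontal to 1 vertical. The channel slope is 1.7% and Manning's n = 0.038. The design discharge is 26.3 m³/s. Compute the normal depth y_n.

Manning's equation rearranged: A R^(2/3) = nQ / (1·√S) = 0.038 × 26.3 / (√0.017) = 7.665.
Try y = 2.2 m: A R^(2/3) = 9.988 — over.
Try y = 1.93 m: A R^(2/3) = 7.677 — close enough.

y_n = 1.93 m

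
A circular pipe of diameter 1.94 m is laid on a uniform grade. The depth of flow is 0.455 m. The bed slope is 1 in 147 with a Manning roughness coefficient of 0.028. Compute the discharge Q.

Q = 0.648 m³/s

For a circular section of diameter D = 1.94 m at depth y = 0.455 m, the central angle is θ = 2 arccos(1 − 2y/D) = 2.022 rad. Then A = (D²/8)(θ − sin θ) = 0.528 m² and P = Dθ/2 = 1.962 m.
Hydraulic radius R = A/P = 0.528/1.962 = 0.2692 m.
Manning's equation: Q = (1/n) A R^(2/3) S^(1/2) = (1/0.028) × 0.528 × 0.2692^(2/3) × 0.006803^(1/2) = 0.648 m³/s.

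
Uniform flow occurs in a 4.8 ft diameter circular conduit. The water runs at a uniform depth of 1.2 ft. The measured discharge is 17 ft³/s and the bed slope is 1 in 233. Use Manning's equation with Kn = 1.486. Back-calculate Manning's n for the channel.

For a circular section of diameter D = 4.8 ft at depth y = 1.2 ft, the central angle is θ = 2 arccos(1 − 2y/D) = 2.094 rad. Then A = (D²/8)(θ − sin θ) = 3.538 ft² and P = Dθ/2 = 5.027 ft.
Hydraulic radius R = A/P = 3.538/5.027 = 0.7038 ft.
Rearranging Manning's equation: n = (1.486/Q) A R^(2/3) S^(1/2) = (1.486/17) × 3.538 × 0.7038^(2/3) × √0.004292 = 0.016.

n = 0.016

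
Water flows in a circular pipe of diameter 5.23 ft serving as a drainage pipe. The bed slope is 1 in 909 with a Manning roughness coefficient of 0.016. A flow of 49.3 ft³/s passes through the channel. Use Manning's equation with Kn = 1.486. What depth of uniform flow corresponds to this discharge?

y_n = 2.99 ft

Manning's equation rearranged: A R^(2/3) = nQ / (1.486·√S) = 0.016 × 49.3 / (1.486 × √0.0011) = 16.
Try y = 2.51 ft: A R^(2/3) = 11.97 — low.
Try y = 2.99 ft: A R^(2/3) = 16.01 — matches.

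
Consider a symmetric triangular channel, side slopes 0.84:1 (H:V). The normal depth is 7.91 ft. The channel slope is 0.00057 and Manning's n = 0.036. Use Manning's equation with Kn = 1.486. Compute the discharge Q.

For a triangular section with side slope z = 0.84: A = zy² = 0.84×7.91² = 52.56 ft²; P = 2y√(1+z²) = 2×7.91×1.306 = 20.66 ft.
Hydraulic radius R = A/P = 52.56/20.66 = 2.544 ft.
Manning's equation: Q = (1.486/n) A R^(2/3) S^(1/2) = (1.486/0.036) × 52.56 × 2.544^(2/3) × 0.00057^(1/2) = 96.5 ft³/s.

Q = 96.5 ft³/s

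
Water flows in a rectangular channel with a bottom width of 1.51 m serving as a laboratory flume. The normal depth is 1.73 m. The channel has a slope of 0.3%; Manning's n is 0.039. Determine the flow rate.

Flow area A = b·y = 1.51 × 1.73 = 2.612 m². Wetted perimeter P = b + 2y = 1.51 + 2×1.73 = 4.97 m.
Hydraulic radius R = A/P = 2.612/4.97 = 0.5256 m.
Manning's equation: Q = (1/n) A R^(2/3) S^(1/2) = (1/0.039) × 2.612 × 0.5256^(2/3) × 0.003^(1/2) = 2.39 m³/s.

Q = 2.39 m³/s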